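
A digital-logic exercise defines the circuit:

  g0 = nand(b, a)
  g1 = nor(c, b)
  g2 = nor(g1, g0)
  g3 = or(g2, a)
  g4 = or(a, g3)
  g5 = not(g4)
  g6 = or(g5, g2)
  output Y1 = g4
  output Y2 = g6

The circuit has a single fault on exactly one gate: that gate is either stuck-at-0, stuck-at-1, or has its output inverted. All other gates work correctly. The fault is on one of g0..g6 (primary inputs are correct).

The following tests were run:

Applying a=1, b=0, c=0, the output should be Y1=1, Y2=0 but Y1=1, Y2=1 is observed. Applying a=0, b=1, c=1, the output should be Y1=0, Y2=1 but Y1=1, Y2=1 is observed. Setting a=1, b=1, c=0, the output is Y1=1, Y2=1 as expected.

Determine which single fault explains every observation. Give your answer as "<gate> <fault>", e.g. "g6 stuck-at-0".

Fault-free values for test 1 (a=1, b=0, c=0): g0=1, g1=1, g2=0, g3=1, g4=1, g5=0, g6=0, giving Y1=1, Y2=0. Observed Y1=1, Y2=1.
Test 1: faults giving observed Y1=1, Y2=1 are {g2 stuck-at-1, g2 inverted output, g5 stuck-at-1, g5 inverted output, g6 stuck-at-1, g6 inverted output}.
Test 2 (a=0, b=1, c=1): fault-free g0=1, g1=0, g2=0, g3=0, g4=0, g5=1, g6=1 → Y1=0, Y2=1; observed Y1=1, Y2=1. Eliminates g5 stuck-at-1, g5 inverted output, g6 stuck-at-1, g6 inverted output.
Test 3 (a=1, b=1, c=0): fault-free g0=0, g1=0, g2=1, g3=1, g4=1, g5=0, g6=1 → Y1=1, Y2=1; observed Y1=1, Y2=1. Eliminates g2 inverted output.
Only g2 stuck-at-1 is consistent with every test.

g2 stuck-at-1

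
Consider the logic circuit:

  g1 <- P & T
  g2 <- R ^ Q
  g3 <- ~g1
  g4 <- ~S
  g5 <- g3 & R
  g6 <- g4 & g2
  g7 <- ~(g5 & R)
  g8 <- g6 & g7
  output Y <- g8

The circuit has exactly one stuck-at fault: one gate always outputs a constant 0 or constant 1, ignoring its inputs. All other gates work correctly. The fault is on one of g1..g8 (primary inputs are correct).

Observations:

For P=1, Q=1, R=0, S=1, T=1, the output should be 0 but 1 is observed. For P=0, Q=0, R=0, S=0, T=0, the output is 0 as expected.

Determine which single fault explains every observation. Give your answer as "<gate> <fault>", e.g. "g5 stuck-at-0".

Fault-free values for test 1 (P=1, Q=1, R=0, S=1, T=1): g1=1, g2=1, g3=0, g4=0, g5=0, g6=0, g7=1, g8=0, giving Y=0. Observed 1.
Test 1: faults giving observed 1 are {g4 stuck-at-1, g6 stuck-at-1, g8 stuck-at-1}.
Test 2 (P=0, Q=0, R=0, S=0, T=0): fault-free g1=0, g2=0, g3=1, g4=1, g5=0, g6=0, g7=1, g8=0 → 0; observed 0. Eliminates g6 stuck-at-1, g8 stuck-at-1.
Only g4 stuck-at-1 is consistent with every test.

g4 stuck-at-1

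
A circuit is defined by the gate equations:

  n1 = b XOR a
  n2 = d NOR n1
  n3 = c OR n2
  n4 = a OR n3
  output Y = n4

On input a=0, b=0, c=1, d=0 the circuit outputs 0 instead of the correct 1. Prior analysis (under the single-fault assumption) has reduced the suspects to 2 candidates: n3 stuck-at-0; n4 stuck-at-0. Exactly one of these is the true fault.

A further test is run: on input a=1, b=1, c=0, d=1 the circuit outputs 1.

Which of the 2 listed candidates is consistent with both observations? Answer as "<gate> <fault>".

n3 stuck-at-0

Evaluate each candidate on input a=1, b=1, c=0, d=1:
  n3 stuck-at-0: n1=0, n2=0, n3=0 [stuck-at-0], n4=1 → 1 — matches
  n4 stuck-at-0: n1=0, n2=0, n3=0, n4=0 [stuck-at-0] → 0 — eliminated
Only n3 stuck-at-0 reproduces the observed 1.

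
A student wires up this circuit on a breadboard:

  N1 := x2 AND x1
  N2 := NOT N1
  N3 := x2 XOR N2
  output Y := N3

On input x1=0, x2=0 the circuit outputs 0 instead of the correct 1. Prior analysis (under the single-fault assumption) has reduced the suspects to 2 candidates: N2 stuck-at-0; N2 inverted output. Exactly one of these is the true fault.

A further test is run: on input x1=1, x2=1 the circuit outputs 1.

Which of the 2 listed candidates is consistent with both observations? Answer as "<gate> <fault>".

Evaluate each candidate on input x1=1, x2=1:
  N2 stuck-at-0: N1=1, N2=0 [stuck-at-0], N3=1 → 1 — matches
  N2 inverted output: N1=1, N2=1 [inverted output], N3=0 → 0 — eliminated
Only N2 stuck-at-0 reproduces the observed 1.

N2 stuck-at-0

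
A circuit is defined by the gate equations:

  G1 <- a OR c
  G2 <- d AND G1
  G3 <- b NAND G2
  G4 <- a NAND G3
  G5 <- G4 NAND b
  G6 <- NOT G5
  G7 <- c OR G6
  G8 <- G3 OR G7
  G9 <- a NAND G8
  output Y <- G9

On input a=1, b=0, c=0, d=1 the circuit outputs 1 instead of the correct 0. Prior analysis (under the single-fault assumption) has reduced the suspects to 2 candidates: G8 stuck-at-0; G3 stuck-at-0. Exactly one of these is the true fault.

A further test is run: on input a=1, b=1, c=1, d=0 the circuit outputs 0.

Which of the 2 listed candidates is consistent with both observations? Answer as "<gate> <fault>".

Evaluate each candidate on input a=1, b=1, c=1, d=0:
  G8 stuck-at-0: G1=1, G2=0, G3=1, G4=0, G5=1, G6=0, G7=1, G8=0 [stuck-at-0], G9=1 → 1 — eliminated
  G3 stuck-at-0: G1=1, G2=0, G3=0 [stuck-at-0], G4=1, G5=0, G6=1, G7=1, G8=1, G9=0 → 0 — matches
Only G3 stuck-at-0 reproduces the observed 0.

G3 stuck-at-0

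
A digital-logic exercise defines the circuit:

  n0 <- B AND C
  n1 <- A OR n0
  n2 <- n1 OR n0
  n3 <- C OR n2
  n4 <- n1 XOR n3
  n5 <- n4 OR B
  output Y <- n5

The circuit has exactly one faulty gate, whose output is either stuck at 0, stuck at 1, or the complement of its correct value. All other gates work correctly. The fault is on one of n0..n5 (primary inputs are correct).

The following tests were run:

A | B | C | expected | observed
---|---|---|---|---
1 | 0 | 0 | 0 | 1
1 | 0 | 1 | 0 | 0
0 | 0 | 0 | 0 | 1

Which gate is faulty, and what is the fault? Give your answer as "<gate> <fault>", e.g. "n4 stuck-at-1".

Fault-free values for test 1 (A=1, B=0, C=0): n0=0, n1=1, n2=1, n3=1, n4=0, n5=0, giving Y=0. Observed 1.
Test 1: faults giving observed 1 are {n2 stuck-at-0, n2 inverted output, n3 stuck-at-0, n3 inverted output, n4 stuck-at-1, n4 inverted output, n5 stuck-at-1, n5 inverted output}.
Test 2 (A=1, B=0, C=1): fault-free n0=0, n1=1, n2=1, n3=1, n4=0, n5=0 → 0; observed 0. Eliminates n3 stuck-at-0, n3 inverted output, n4 stuck-at-1, n4 inverted output, n5 stuck-at-1, n5 inverted output.
Test 3 (A=0, B=0, C=0): fault-free n0=0, n1=0, n2=0, n3=0, n4=0, n5=0 → 0; observed 1. Eliminates n2 stuck-at-0.
Only n2 inverted output is consistent with every test.

n2 inverted output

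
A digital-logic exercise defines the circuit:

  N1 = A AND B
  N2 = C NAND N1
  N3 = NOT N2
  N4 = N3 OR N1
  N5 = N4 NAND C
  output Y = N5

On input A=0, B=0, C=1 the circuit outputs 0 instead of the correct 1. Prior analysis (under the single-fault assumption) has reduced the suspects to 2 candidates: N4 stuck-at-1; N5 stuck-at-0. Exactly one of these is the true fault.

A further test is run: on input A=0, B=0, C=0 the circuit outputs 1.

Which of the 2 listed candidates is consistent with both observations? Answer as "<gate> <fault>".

N4 stuck-at-1

Evaluate each candidate on input A=0, B=0, C=0:
  N4 stuck-at-1: N1=0, N2=1, N3=0, N4=1 [stuck-at-1], N5=1 → 1 — matches
  N5 stuck-at-0: N1=0, N2=1, N3=0, N4=0, N5=0 [stuck-at-0] → 0 — eliminated
Only N4 stuck-at-1 reproduces the observed 1.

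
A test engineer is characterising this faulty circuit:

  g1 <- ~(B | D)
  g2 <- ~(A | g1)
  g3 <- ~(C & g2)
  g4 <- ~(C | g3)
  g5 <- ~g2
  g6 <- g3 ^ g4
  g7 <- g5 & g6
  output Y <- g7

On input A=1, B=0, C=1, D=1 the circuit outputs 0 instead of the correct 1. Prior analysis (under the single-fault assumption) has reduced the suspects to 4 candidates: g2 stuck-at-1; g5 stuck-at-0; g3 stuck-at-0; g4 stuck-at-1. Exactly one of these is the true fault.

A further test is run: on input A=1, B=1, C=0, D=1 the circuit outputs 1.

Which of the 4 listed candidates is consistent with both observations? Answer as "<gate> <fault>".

Evaluate each candidate on input A=1, B=1, C=0, D=1:
  g2 stuck-at-1: g1=0, g2=1 [stuck-at-1], g3=1, g4=0, g5=0, g6=1, g7=0 → 0 — eliminated
  g5 stuck-at-0: g1=0, g2=0, g3=1, g4=0, g5=0 [stuck-at-0], g6=1, g7=0 → 0 — eliminated
  g3 stuck-at-0: g1=0, g2=0, g3=0 [stuck-at-0], g4=1, g5=1, g6=1, g7=1 → 1 — matches
  g4 stuck-at-1: g1=0, g2=0, g3=1, g4=1 [stuck-at-1], g5=1, g6=0, g7=0 → 0 — eliminated
Only g3 stuck-at-0 reproduces the observed 1.

g3 stuck-at-0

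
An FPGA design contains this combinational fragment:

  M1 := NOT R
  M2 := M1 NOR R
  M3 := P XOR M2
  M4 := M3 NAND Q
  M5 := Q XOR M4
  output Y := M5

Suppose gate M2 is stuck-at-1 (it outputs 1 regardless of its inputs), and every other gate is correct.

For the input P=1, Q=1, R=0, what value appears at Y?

Propagate with M2 forced: M1=1, M2=1 [stuck-at-1], M3=0, M4=1, M5=0.
So Y = 0. (Without the fault it would be 1.)

0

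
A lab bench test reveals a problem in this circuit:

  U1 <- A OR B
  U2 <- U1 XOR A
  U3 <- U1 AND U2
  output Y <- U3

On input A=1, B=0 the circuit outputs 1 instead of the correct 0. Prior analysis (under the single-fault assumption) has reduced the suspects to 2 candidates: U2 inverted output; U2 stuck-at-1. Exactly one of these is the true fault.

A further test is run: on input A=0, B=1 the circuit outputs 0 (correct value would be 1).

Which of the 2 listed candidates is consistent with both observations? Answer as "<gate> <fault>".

Evaluate each candidate on input A=0, B=1:
  U2 inverted output: U1=1, U2=0 [inverted output], U3=0 → 0 — matches
  U2 stuck-at-1: U1=1, U2=1 [stuck-at-1], U3=1 → 1 — eliminated
Only U2 inverted output reproduces the observed 0.

U2 inverted output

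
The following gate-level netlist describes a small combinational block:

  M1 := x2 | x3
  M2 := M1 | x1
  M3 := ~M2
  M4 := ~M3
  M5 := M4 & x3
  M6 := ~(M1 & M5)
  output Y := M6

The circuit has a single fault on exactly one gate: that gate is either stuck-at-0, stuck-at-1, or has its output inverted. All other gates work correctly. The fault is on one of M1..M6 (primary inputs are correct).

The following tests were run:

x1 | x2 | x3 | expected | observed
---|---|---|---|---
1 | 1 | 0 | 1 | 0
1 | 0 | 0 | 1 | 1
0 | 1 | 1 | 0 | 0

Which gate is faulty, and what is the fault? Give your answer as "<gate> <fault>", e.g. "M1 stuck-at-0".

Fault-free values for test 1 (x1=1, x2=1, x3=0): M1=1, M2=1, M3=0, M4=1, M5=0, M6=1, giving Y=1. Observed 0.
Test 1: faults giving observed 0 are {M5 stuck-at-1, M5 inverted output, M6 stuck-at-0, M6 inverted output}.
Test 2 (x1=1, x2=0, x3=0): fault-free M1=0, M2=1, M3=0, M4=1, M5=0, M6=1 → 1; observed 1. Eliminates M6 stuck-at-0, M6 inverted output.
Test 3 (x1=0, x2=1, x3=1): fault-free M1=1, M2=1, M3=0, M4=1, M5=1, M6=0 → 0; observed 0. Eliminates M5 inverted output.
Only M5 stuck-at-1 is consistent with every test.

M5 stuck-at-1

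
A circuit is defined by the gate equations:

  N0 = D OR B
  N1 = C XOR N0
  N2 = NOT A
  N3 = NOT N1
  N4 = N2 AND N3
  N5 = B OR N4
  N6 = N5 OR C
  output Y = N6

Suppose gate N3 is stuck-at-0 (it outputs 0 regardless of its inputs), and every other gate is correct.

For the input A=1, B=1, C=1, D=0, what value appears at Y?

Propagate with N3 forced: N0=1, N1=0, N2=0, N3=0 [stuck-at-0], N4=0, N5=1, N6=1.
So Y = 1. (Same as the fault-free value — the fault is masked on this input.)

1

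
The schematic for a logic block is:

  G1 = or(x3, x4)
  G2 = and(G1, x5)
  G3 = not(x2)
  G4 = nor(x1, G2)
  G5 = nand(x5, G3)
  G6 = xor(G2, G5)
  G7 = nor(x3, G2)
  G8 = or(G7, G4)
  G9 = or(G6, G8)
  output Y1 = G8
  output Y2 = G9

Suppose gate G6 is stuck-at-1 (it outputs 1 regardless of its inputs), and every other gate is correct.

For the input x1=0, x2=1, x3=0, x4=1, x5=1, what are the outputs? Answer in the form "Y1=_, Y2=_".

Y1=0, Y2=1

Propagate with G6 forced: G1=1, G2=1, G3=0, G4=0, G5=1, G6=1 [stuck-at-1], G7=0, G8=0, G9=1.
So the outputs are Y1=0, Y2=1. (Without the fault they would be Y1=0, Y2=0.)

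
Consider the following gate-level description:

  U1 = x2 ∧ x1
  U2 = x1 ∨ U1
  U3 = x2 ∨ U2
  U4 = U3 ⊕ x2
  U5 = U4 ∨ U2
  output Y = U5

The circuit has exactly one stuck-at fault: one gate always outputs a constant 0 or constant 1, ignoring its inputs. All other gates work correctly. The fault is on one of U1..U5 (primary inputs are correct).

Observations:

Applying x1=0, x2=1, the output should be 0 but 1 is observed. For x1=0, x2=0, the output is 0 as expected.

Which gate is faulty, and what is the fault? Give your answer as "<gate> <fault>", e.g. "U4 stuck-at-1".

Fault-free values for test 1 (x1=0, x2=1): U1=0, U2=0, U3=1, U4=0, U5=0, giving Y=0. Observed 1.
Test 1: faults giving observed 1 are {U1 stuck-at-1, U2 stuck-at-1, U3 stuck-at-0, U4 stuck-at-1, U5 stuck-at-1}.
Test 2 (x1=0, x2=0): fault-free U1=0, U2=0, U3=0, U4=0, U5=0 → 0; observed 0. Eliminates U1 stuck-at-1, U2 stuck-at-1, U4 stuck-at-1, U5 stuck-at-1.
Only U3 stuck-at-0 is consistent with every test.

U3 stuck-at-0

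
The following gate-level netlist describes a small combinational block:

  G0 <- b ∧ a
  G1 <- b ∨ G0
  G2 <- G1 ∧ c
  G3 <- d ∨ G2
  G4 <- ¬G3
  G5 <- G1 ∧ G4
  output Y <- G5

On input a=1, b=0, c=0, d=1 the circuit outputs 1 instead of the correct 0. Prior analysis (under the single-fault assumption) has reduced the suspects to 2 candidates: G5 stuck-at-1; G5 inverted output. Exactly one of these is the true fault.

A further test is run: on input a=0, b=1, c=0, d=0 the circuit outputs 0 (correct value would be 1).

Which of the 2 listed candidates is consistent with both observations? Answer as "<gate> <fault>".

Evaluate each candidate on input a=0, b=1, c=0, d=0:
  G5 stuck-at-1: G0=0, G1=1, G2=0, G3=0, G4=1, G5=1 [stuck-at-1] → 1 — eliminated
  G5 inverted output: G0=0, G1=1, G2=0, G3=0, G4=1, G5=0 [inverted output] → 0 — matches
Only G5 inverted output reproduces the observed 0.

G5 inverted output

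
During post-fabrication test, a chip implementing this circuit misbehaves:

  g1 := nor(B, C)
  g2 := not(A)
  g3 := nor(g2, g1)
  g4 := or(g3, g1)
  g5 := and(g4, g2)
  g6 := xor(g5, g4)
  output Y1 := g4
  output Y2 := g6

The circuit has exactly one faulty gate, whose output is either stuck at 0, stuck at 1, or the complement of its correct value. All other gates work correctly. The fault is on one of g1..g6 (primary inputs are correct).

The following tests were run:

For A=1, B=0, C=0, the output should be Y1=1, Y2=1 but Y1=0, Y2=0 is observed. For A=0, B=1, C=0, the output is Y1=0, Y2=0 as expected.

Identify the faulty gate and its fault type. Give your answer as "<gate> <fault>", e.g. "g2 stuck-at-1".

Fault-free values for test 1 (A=1, B=0, C=0): g1=1, g2=0, g3=0, g4=1, g5=0, g6=1, giving Y1=1, Y2=1. Observed Y1=0, Y2=0.
Test 1: faults giving observed Y1=0, Y2=0 are {g4 stuck-at-0, g4 inverted output}.
Test 2 (A=0, B=1, C=0): fault-free g1=0, g2=1, g3=0, g4=0, g5=0, g6=0 → Y1=0, Y2=0; observed Y1=0, Y2=0. Eliminates g4 inverted output.
Only g4 stuck-at-0 is consistent with every test.

g4 stuck-at-0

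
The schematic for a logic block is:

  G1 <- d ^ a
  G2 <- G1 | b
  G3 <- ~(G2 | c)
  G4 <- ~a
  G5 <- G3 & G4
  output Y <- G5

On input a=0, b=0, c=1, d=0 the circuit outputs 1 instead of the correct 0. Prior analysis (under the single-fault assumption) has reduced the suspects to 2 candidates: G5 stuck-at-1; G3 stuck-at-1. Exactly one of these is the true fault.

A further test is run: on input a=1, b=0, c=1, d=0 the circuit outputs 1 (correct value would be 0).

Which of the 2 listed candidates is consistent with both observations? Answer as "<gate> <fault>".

Evaluate each candidate on input a=1, b=0, c=1, d=0:
  G5 stuck-at-1: G1=1, G2=1, G3=0, G4=0, G5=1 [stuck-at-1] → 1 — matches
  G3 stuck-at-1: G1=1, G2=1, G3=1 [stuck-at-1], G4=0, G5=0 → 0 — eliminated
Only G5 stuck-at-1 reproduces the observed 1.

G5 stuck-at-1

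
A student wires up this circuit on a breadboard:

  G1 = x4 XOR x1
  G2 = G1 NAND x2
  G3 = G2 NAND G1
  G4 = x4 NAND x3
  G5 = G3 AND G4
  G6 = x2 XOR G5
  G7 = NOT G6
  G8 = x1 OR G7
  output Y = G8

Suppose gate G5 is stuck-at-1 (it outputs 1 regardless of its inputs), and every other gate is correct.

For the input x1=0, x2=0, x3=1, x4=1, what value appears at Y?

0

Propagate with G5 forced: G1=1, G2=1, G3=0, G4=0, G5=1 [stuck-at-1], G6=1, G7=0, G8=0.
So Y = 0. (Without the fault it would be 1.)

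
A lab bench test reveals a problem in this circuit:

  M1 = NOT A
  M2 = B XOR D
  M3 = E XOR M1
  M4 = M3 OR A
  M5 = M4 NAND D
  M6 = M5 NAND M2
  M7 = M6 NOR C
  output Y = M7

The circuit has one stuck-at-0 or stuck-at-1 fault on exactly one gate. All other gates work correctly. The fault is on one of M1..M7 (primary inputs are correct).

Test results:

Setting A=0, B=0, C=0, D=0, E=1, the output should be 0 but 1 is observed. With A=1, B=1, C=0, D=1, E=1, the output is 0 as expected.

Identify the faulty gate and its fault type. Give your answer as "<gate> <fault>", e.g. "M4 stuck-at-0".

Fault-free values for test 1 (A=0, B=0, C=0, D=0, E=1): M1=1, M2=0, M3=0, M4=0, M5=1, M6=1, M7=0, giving Y=0. Observed 1.
Test 1: faults giving observed 1 are {M2 stuck-at-1, M6 stuck-at-0, M7 stuck-at-1}.
Test 2 (A=1, B=1, C=0, D=1, E=1): fault-free M1=0, M2=0, M3=1, M4=1, M5=0, M6=1, M7=0 → 0; observed 0. Eliminates M6 stuck-at-0, M7 stuck-at-1.
Only M2 stuck-at-1 is consistent with every test.

M2 stuck-at-1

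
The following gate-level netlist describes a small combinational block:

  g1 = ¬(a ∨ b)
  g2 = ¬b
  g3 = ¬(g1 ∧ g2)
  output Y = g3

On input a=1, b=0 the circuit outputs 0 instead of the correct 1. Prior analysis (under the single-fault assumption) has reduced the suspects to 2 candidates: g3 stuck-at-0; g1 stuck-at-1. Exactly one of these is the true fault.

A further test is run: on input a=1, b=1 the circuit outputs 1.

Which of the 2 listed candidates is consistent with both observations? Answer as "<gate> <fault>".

Evaluate each candidate on input a=1, b=1:
  g3 stuck-at-0: g1=0, g2=0, g3=0 [stuck-at-0] → 0 — eliminated
  g1 stuck-at-1: g1=1 [stuck-at-1], g2=0, g3=1 → 1 — matches
Only g1 stuck-at-1 reproduces the observed 1.

g1 stuck-at-1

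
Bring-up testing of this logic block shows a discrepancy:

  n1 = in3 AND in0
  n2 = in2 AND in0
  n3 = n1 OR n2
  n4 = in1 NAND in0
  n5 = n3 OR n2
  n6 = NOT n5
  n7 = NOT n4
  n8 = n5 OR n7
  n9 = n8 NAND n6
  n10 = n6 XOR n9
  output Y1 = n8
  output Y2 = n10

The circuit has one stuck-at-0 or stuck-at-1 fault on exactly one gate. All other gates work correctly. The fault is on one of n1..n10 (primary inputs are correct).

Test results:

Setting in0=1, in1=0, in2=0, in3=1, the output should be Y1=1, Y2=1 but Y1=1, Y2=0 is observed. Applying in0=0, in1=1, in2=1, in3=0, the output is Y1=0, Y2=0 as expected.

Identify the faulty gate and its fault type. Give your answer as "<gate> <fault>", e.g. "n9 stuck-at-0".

n10 stuck-at-0

Fault-free values for test 1 (in0=1, in1=0, in2=0, in3=1): n1=1, n2=0, n3=1, n4=1, n5=1, n6=0, n7=0, n8=1, n9=1, n10=1, giving Y1=1, Y2=1. Observed Y1=1, Y2=0.
Test 1: faults giving observed Y1=1, Y2=0 are {n9 stuck-at-0, n10 stuck-at-0}.
Test 2 (in0=0, in1=1, in2=1, in3=0): fault-free n1=0, n2=0, n3=0, n4=1, n5=0, n6=1, n7=0, n8=0, n9=1, n10=0 → Y1=0, Y2=0; observed Y1=0, Y2=0. Eliminates n9 stuck-at-0.
Only n10 stuck-at-0 is consistent with every test.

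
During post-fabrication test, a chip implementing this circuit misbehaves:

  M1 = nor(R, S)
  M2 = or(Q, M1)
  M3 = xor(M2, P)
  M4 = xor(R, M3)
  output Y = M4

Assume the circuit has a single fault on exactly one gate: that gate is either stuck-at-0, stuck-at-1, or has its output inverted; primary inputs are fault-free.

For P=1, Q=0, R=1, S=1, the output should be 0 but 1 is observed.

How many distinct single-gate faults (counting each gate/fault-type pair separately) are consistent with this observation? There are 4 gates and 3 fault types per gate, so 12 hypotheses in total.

Fault-free: M1=0, M2=0, M3=1, M4=0 → 0. Observed 1.
  M1 stuck-at-0: output 0 ✗
  M1 stuck-at-1: output 1 ✓
  M1 inverted output: output 1 ✓
  M2 stuck-at-0: output 0 ✗
  M2 stuck-at-1: output 1 ✓
  M2 inverted output: output 1 ✓
  M3 stuck-at-0: output 1 ✓
  M3 stuck-at-1: output 0 ✗
  M3 inverted output: output 1 ✓
  M4 stuck-at-0: output 0 ✗
  M4 stuck-at-1: output 1 ✓
  M4 inverted output: output 1 ✓
Consistent faults: {M1 stuck-at-1, M1 inverted output, M2 stuck-at-1, M2 inverted output, M3 stuck-at-0, M3 inverted output, M4 stuck-at-1, M4 inverted output} — 8 in all.

8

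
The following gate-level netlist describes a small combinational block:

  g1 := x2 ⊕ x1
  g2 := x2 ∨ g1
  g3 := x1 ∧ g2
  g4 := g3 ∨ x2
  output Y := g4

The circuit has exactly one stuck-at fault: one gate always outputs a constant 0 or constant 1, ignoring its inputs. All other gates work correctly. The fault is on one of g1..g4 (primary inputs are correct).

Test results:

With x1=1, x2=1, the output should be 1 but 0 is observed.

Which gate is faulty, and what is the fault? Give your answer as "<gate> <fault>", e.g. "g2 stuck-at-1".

g4 stuck-at-0

Fault-free values for test 1 (x1=1, x2=1): g1=0, g2=1, g3=1, g4=1, giving Y=1. Observed 0.
Test 1: faults giving observed 0 are {g4 stuck-at-0}.
Only g4 stuck-at-0 is consistent with every test.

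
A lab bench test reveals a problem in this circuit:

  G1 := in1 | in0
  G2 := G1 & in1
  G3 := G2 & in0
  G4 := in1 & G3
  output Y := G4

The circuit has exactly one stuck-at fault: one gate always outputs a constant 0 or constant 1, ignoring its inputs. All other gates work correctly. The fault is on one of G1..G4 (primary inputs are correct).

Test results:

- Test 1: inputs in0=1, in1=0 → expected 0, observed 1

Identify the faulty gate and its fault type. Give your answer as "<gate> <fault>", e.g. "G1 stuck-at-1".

Fault-free values for test 1 (in0=1, in1=0): G1=1, G2=0, G3=0, G4=0, giving Y=0. Observed 1.
Test 1: faults giving observed 1 are {G4 stuck-at-1}.
Only G4 stuck-at-1 is consistent with every test.

G4 stuck-at-1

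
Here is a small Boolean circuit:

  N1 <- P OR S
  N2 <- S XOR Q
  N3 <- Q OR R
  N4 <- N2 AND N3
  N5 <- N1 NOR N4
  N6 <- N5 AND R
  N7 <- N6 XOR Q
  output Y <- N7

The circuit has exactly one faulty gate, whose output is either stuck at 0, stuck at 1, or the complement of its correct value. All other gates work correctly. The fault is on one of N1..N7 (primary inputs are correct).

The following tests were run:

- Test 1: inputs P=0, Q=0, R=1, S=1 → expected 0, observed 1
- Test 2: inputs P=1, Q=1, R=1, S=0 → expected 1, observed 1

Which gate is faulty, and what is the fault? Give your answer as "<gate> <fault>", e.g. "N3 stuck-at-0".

Fault-free values for test 1 (P=0, Q=0, R=1, S=1): N1=1, N2=1, N3=1, N4=1, N5=0, N6=0, N7=0, giving Y=0. Observed 1.
Test 1: faults giving observed 1 are {N5 stuck-at-1, N5 inverted output, N6 stuck-at-1, N6 inverted output, N7 stuck-at-1, N7 inverted output}.
Test 2 (P=1, Q=1, R=1, S=0): fault-free N1=1, N2=1, N3=1, N4=1, N5=0, N6=0, N7=1 → 1; observed 1. Eliminates N5 stuck-at-1, N5 inverted output, N6 stuck-at-1, N6 inverted output, N7 inverted output.
Only N7 stuck-at-1 is consistent with every test.

N7 stuck-at-1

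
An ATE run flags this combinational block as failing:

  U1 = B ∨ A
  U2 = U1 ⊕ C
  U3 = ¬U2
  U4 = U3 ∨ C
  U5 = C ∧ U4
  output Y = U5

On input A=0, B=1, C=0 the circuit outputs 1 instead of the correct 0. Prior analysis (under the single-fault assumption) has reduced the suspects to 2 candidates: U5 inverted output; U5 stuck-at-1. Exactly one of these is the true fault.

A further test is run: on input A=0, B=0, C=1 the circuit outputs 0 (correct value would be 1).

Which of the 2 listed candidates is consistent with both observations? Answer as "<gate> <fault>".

U5 inverted output

Evaluate each candidate on input A=0, B=0, C=1:
  U5 inverted output: U1=0, U2=1, U3=0, U4=1, U5=0 [inverted output] → 0 — matches
  U5 stuck-at-1: U1=0, U2=1, U3=0, U4=1, U5=1 [stuck-at-1] → 1 — eliminated
Only U5 inverted output reproduces the observed 0.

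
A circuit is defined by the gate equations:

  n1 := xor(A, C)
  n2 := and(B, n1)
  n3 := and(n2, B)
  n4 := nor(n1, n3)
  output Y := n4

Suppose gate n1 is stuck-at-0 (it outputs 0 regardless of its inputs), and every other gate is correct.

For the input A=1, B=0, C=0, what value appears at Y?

1

Propagate with n1 forced: n1=0 [stuck-at-0], n2=0, n3=0, n4=1.
So Y = 1. (Without the fault it would be 0.)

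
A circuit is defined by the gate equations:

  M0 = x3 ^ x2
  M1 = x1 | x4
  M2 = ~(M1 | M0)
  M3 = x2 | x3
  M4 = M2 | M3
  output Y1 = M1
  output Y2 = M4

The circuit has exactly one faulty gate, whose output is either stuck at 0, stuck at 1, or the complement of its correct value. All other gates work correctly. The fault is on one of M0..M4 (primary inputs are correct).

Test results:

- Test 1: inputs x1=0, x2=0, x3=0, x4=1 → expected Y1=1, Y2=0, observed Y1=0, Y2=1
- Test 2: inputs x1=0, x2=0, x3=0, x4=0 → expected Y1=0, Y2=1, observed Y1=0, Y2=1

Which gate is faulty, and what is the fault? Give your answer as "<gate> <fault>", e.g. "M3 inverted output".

Fault-free values for test 1 (x1=0, x2=0, x3=0, x4=1): M0=0, M1=1, M2=0, M3=0, M4=0, giving Y1=1, Y2=0. Observed Y1=0, Y2=1.
Test 1: faults giving observed Y1=0, Y2=1 are {M1 stuck-at-0, M1 inverted output}.
Test 2 (x1=0, x2=0, x3=0, x4=0): fault-free M0=0, M1=0, M2=1, M3=0, M4=1 → Y1=0, Y2=1; observed Y1=0, Y2=1. Eliminates M1 inverted output.
Only M1 stuck-at-0 is consistent with every test.

M1 stuck-at-0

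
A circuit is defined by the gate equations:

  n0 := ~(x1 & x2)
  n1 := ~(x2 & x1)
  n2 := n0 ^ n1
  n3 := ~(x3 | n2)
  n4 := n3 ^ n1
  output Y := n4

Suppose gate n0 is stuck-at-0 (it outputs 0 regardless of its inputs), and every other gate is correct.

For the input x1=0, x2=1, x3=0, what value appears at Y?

Propagate with n0 forced: n0=0 [stuck-at-0], n1=1, n2=1, n3=0, n4=1.
So Y = 1. (Without the fault it would be 0.)

1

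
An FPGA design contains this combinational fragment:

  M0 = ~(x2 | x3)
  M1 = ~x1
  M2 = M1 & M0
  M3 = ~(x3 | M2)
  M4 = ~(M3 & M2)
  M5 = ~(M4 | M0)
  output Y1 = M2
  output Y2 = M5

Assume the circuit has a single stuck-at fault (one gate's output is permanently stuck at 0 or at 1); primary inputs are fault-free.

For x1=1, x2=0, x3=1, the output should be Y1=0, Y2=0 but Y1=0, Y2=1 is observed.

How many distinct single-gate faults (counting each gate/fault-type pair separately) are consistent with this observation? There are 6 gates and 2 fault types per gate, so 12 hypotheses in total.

Fault-free: M0=0, M1=0, M2=0, M3=0, M4=1, M5=0 → Y1=0, Y2=0. Observed Y1=0, Y2=1.
  M0 stuck-at-0: output Y1=0, Y2=0 ✗
  M0 stuck-at-1: output Y1=0, Y2=0 ✗
  M1 stuck-at-0: output Y1=0, Y2=0 ✗
  M1 stuck-at-1: output Y1=0, Y2=0 ✗
  M2 stuck-at-0: output Y1=0, Y2=0 ✗
  M2 stuck-at-1: output Y1=1, Y2=0 ✗
  M3 stuck-at-0: output Y1=0, Y2=0 ✗
  M3 stuck-at-1: output Y1=0, Y2=0 ✗
  M4 stuck-at-0: output Y1=0, Y2=1 ✓
  M4 stuck-at-1: output Y1=0, Y2=0 ✗
  M5 stuck-at-0: output Y1=0, Y2=0 ✗
  M5 stuck-at-1: output Y1=0, Y2=1 ✓
Consistent faults: {M4 stuck-at-0, M5 stuck-at-1} — 2 in all.

2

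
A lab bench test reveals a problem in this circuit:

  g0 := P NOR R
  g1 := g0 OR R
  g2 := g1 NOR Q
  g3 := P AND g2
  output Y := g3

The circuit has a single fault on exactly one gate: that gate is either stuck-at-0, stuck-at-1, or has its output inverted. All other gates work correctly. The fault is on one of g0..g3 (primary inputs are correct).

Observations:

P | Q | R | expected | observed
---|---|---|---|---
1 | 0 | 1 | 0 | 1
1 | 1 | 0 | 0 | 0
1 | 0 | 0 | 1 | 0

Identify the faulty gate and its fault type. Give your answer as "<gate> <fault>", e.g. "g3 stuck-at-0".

Fault-free values for test 1 (P=1, Q=0, R=1): g0=0, g1=1, g2=0, g3=0, giving Y=0. Observed 1.
Test 1: faults giving observed 1 are {g1 stuck-at-0, g1 inverted output, g2 stuck-at-1, g2 inverted output, g3 stuck-at-1, g3 inverted output}.
Test 2 (P=1, Q=1, R=0): fault-free g0=0, g1=0, g2=0, g3=0 → 0; observed 0. Eliminates g2 stuck-at-1, g2 inverted output, g3 stuck-at-1, g3 inverted output.
Test 3 (P=1, Q=0, R=0): fault-free g0=0, g1=0, g2=1, g3=1 → 1; observed 0. Eliminates g1 stuck-at-0.
Only g1 inverted output is consistent with every test.

g1 inverted output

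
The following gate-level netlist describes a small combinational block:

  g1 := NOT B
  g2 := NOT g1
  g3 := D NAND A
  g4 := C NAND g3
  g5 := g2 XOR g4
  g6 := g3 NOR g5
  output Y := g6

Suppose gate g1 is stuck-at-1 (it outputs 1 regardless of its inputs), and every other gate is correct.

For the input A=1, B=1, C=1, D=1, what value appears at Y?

0

Propagate with g1 forced: g1=1 [stuck-at-1], g2=0, g3=0, g4=1, g5=1, g6=0.
So Y = 0. (Without the fault it would be 1.)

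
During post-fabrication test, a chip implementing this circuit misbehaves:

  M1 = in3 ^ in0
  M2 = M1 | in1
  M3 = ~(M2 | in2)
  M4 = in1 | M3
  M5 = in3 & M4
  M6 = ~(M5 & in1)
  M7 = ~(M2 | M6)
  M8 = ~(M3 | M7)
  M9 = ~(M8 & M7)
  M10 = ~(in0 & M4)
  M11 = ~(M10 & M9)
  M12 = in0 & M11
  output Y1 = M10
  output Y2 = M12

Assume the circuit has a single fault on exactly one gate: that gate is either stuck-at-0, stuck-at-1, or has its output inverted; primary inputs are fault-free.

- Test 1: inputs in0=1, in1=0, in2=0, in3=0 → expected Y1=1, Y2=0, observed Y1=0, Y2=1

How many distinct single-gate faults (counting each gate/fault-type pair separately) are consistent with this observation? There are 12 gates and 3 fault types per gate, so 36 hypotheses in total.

Fault-free: M1=1, M2=1, M3=0, M4=0, M5=0, M6=1, M7=0, M8=1, M9=1, M10=1, M11=0, M12=0 → Y1=1, Y2=0. Observed Y1=0, Y2=1.
  M1: stuck-at-0, inverted output ✓; others ✗
  M2: stuck-at-0, inverted output ✓; others ✗
  M3: stuck-at-1, inverted output ✓; others ✗
  M4: stuck-at-1, inverted output ✓; others ✗
  M5: none of the 3 fault types match ✗
  M6: none of the 3 fault types match ✗
  M7: none of the 3 fault types match ✗
  M8: none of the 3 fault types match ✗
  M9: none of the 3 fault types match ✗
  M10: stuck-at-0, inverted output ✓; others ✗
  M11: none of the 3 fault types match ✗
  M12: none of the 3 fault types match ✗
Consistent faults: {M1 stuck-at-0, M1 inverted output, M2 stuck-at-0, M2 inverted output, M3 stuck-at-1, M3 inverted output, M4 stuck-at-1, M4 inverted output, M10 stuck-at-0, M10 inverted output} — 10 in all.

10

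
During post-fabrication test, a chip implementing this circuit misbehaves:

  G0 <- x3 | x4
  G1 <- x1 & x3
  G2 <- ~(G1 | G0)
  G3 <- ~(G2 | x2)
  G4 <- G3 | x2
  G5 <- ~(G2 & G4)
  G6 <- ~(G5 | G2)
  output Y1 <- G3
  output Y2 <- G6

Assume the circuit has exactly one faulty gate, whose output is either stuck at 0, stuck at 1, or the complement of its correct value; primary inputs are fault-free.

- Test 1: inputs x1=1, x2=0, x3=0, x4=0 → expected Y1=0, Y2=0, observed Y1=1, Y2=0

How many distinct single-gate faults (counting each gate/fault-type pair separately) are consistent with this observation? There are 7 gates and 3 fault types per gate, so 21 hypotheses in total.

Fault-free: G0=0, G1=0, G2=1, G3=0, G4=0, G5=1, G6=0 → Y1=0, Y2=0. Observed Y1=1, Y2=0.
  G0: stuck-at-1, inverted output ✓; others ✗
  G1: stuck-at-1, inverted output ✓; others ✗
  G2: stuck-at-0, inverted output ✓; others ✗
  G3: stuck-at-1, inverted output ✓; others ✗
  G4: none of the 3 fault types match ✗
  G5: none of the 3 fault types match ✗
  G6: none of the 3 fault types match ✗
Consistent faults: {G0 stuck-at-1, G0 inverted output, G1 stuck-at-1, G1 inverted output, G2 stuck-at-0, G2 inverted output, G3 stuck-at-1, G3 inverted output} — 8 in all.

8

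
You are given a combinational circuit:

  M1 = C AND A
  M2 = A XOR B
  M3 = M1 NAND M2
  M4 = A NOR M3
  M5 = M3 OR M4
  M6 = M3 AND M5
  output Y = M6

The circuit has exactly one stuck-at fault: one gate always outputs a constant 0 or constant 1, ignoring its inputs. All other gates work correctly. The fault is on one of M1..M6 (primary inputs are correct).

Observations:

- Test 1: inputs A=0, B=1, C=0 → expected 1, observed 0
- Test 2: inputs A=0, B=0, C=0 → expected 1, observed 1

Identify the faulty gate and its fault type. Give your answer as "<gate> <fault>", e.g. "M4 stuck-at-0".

Fault-free values for test 1 (A=0, B=1, C=0): M1=0, M2=1, M3=1, M4=0, M5=1, M6=1, giving Y=1. Observed 0.
Test 1: faults giving observed 0 are {M1 stuck-at-1, M3 stuck-at-0, M5 stuck-at-0, M6 stuck-at-0}.
Test 2 (A=0, B=0, C=0): fault-free M1=0, M2=0, M3=1, M4=0, M5=1, M6=1 → 1; observed 1. Eliminates M3 stuck-at-0, M5 stuck-at-0, M6 stuck-at-0.
Only M1 stuck-at-1 is consistent with every test.

M1 stuck-at-1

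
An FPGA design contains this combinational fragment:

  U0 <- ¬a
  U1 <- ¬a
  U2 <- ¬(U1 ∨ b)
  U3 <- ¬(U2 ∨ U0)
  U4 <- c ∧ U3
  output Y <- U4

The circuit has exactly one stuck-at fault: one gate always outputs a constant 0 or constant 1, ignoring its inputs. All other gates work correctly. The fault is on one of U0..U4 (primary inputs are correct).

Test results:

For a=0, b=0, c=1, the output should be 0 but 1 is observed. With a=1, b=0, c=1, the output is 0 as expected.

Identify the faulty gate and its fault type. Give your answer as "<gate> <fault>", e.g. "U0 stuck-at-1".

Fault-free values for test 1 (a=0, b=0, c=1): U0=1, U1=1, U2=0, U3=0, U4=0, giving Y=0. Observed 1.
Test 1: faults giving observed 1 are {U0 stuck-at-0, U3 stuck-at-1, U4 stuck-at-1}.
Test 2 (a=1, b=0, c=1): fault-free U0=0, U1=0, U2=1, U3=0, U4=0 → 0; observed 0. Eliminates U3 stuck-at-1, U4 stuck-at-1.
Only U0 stuck-at-0 is consistent with every test.

U0 stuck-at-0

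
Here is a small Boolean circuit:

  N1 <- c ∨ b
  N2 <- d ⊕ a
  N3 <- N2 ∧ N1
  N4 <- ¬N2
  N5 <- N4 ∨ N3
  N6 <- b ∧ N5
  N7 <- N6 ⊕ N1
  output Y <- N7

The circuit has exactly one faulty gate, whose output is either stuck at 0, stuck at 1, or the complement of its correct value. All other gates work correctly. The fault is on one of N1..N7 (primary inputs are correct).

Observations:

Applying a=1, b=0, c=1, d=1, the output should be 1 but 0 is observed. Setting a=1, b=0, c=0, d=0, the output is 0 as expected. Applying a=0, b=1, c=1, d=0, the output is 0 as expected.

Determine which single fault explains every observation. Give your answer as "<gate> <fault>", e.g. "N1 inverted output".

N7 stuck-at-0

Fault-free values for test 1 (a=1, b=0, c=1, d=1): N1=1, N2=0, N3=0, N4=1, N5=1, N6=0, N7=1, giving Y=1. Observed 0.
Test 1: faults giving observed 0 are {N1 stuck-at-0, N1 inverted output, N6 stuck-at-1, N6 inverted output, N7 stuck-at-0, N7 inverted output}.
Test 2 (a=1, b=0, c=0, d=0): fault-free N1=0, N2=1, N3=0, N4=0, N5=0, N6=0, N7=0 → 0; observed 0. Eliminates N1 inverted output, N6 stuck-at-1, N6 inverted output, N7 inverted output.
Test 3 (a=0, b=1, c=1, d=0): fault-free N1=1, N2=0, N3=0, N4=1, N5=1, N6=1, N7=0 → 0; observed 0. Eliminates N1 stuck-at-0.
Only N7 stuck-at-0 is consistent with every test.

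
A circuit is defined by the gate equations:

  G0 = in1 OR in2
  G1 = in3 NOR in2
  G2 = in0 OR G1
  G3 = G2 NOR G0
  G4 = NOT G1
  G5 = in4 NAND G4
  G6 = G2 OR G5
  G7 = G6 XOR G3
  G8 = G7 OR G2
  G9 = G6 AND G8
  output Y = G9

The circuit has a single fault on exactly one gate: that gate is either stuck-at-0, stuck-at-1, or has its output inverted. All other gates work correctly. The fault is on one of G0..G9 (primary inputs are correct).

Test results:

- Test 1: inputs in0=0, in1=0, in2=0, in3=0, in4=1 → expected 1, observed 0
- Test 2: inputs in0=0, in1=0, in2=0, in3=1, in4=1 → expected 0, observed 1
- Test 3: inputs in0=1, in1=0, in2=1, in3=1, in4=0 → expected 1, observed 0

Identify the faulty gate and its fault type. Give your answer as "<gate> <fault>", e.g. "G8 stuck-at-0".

G9 inverted output

Fault-free values for test 1 (in0=0, in1=0, in2=0, in3=0, in4=1): G0=0, G1=1, G2=1, G3=0, G4=0, G5=1, G6=1, G7=1, G8=1, G9=1, giving Y=1. Observed 0.
Test 1: faults giving observed 0 are {G1 stuck-at-0, G1 inverted output, G2 stuck-at-0, G2 inverted output, G6 stuck-at-0, G6 inverted output, G8 stuck-at-0, G8 inverted output, G9 stuck-at-0, G9 inverted output}.
Test 2 (in0=0, in1=0, in2=0, in3=1, in4=1): fault-free G0=0, G1=0, G2=0, G3=1, G4=1, G5=0, G6=0, G7=1, G8=1, G9=0 → 0; observed 1. Eliminates G1 stuck-at-0, G2 stuck-at-0, G6 stuck-at-0, G6 inverted output, G8 stuck-at-0, G8 inverted output, G9 stuck-at-0.
Test 3 (in0=1, in1=0, in2=1, in3=1, in4=0): fault-free G0=1, G1=0, G2=1, G3=0, G4=1, G5=1, G6=1, G7=1, G8=1, G9=1 → 1; observed 0. Eliminates G1 inverted output, G2 inverted output.
Only G9 inverted output is consistent with every test.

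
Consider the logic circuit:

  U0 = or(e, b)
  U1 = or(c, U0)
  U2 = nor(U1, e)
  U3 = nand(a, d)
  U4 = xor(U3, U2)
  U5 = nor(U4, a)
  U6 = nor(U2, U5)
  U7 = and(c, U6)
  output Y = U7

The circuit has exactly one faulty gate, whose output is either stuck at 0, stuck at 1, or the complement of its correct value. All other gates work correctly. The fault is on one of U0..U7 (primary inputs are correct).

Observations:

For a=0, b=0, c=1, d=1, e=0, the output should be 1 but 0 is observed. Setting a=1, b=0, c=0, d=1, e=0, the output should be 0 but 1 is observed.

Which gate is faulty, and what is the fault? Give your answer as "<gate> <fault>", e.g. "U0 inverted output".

Fault-free values for test 1 (a=0, b=0, c=1, d=1, e=0): U0=0, U1=1, U2=0, U3=1, U4=1, U5=0, U6=1, U7=1, giving Y=1. Observed 0.
Test 1: faults giving observed 0 are {U1 stuck-at-0, U1 inverted output, U2 stuck-at-1, U2 inverted output, U3 stuck-at-0, U3 inverted output, U4 stuck-at-0, U4 inverted output, U5 stuck-at-1, U5 inverted output, U6 stuck-at-0, U6 inverted output, U7 stuck-at-0, U7 inverted output}.
Test 2 (a=1, b=0, c=0, d=1, e=0): fault-free U0=0, U1=0, U2=1, U3=0, U4=1, U5=0, U6=0, U7=0 → 0; observed 1. Eliminates U1 stuck-at-0, U1 inverted output, U2 stuck-at-1, U2 inverted output, U3 stuck-at-0, U3 inverted output, U4 stuck-at-0, U4 inverted output, U5 stuck-at-1, U5 inverted output, U6 stuck-at-0, U6 inverted output, U7 stuck-at-0.
Only U7 inverted output is consistent with every test.

U7 inverted output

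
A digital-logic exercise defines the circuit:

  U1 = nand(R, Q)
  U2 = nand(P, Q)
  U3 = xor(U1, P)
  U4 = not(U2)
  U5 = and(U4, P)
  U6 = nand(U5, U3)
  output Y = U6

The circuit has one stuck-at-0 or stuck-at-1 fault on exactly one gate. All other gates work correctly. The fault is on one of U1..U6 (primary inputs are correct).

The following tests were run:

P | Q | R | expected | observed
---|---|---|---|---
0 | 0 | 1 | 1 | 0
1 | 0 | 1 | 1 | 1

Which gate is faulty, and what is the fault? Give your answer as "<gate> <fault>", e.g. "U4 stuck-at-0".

Fault-free values for test 1 (P=0, Q=0, R=1): U1=1, U2=1, U3=1, U4=0, U5=0, U6=1, giving Y=1. Observed 0.
Test 1: faults giving observed 0 are {U5 stuck-at-1, U6 stuck-at-0}.
Test 2 (P=1, Q=0, R=1): fault-free U1=1, U2=1, U3=0, U4=0, U5=0, U6=1 → 1; observed 1. Eliminates U6 stuck-at-0.
Only U5 stuck-at-1 is consistent with every test.

U5 stuck-at-1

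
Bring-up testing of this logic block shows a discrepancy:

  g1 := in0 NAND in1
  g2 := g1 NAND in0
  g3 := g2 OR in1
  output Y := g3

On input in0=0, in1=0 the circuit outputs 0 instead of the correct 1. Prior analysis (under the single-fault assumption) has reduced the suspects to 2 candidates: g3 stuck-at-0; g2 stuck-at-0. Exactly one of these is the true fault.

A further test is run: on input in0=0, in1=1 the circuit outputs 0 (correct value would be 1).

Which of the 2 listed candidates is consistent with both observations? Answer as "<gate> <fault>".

g3 stuck-at-0

Evaluate each candidate on input in0=0, in1=1:
  g3 stuck-at-0: g1=1, g2=1, g3=0 [stuck-at-0] → 0 — matches
  g2 stuck-at-0: g1=1, g2=0 [stuck-at-0], g3=1 → 1 — eliminated
Only g3 stuck-at-0 reproduces the observed 0.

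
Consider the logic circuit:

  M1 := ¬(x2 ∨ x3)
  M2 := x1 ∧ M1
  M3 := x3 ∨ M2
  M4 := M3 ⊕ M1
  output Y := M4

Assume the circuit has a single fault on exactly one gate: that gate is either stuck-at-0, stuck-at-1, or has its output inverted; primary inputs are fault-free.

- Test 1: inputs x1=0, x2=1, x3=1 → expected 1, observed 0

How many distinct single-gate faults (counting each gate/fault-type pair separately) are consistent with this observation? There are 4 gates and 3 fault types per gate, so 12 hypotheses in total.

6

Fault-free: M1=0, M2=0, M3=1, M4=1 → 1. Observed 0.
  M1 stuck-at-0: output 1 ✗
  M1 stuck-at-1: output 0 ✓
  M1 inverted output: output 0 ✓
  M2 stuck-at-0: output 1 ✗
  M2 stuck-at-1: output 1 ✗
  M2 inverted output: output 1 ✗
  M3 stuck-at-0: output 0 ✓
  M3 stuck-at-1: output 1 ✗
  M3 inverted output: output 0 ✓
  M4 stuck-at-0: output 0 ✓
  M4 stuck-at-1: output 1 ✗
  M4 inverted output: output 0 ✓
Consistent faults: {M1 stuck-at-1, M1 inverted output, M3 stuck-at-0, M3 inverted output, M4 stuck-at-0, M4 inverted output} — 6 in all.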